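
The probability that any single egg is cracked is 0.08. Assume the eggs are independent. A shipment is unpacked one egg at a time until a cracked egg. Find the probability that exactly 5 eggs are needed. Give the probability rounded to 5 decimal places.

Geometric (trials to first success), p = 0.08.
P(Y = 5) = (1−p)^4 · p = 0.71639 · 0.08 = 0.0573114

0.05731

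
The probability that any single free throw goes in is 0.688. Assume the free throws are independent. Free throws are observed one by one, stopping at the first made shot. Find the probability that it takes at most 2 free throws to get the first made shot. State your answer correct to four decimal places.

0.9027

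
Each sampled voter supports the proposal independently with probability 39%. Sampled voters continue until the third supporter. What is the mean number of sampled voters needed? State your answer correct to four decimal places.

7.6923

Y = total sampled voters until the third success; negative binomial with r=3, p=0.39.
E[Y] = r / p = 3 / 0.39 = 7.692308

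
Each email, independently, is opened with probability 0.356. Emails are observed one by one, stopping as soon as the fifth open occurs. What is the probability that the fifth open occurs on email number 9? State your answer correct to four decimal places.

Y = trial on which the fifth success occurs; negative binomial, r=5, p=0.356.
P(Y=9) = C(8,4) · p^5 · (1−p)^4
= 70 · 0.0057181 · 0.17201 = 0.068848

0.0688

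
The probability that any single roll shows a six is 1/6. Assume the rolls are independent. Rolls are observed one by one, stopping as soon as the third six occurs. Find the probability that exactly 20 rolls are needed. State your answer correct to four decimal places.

Y = trial on which the third success occurs; negative binomial, r=3, p=0.166667.
P(Y=20) = C(19,2) · p^3 · (1−p)^17
= 171 · 0.0046296 · 0.045073 = 0.035683

0.0357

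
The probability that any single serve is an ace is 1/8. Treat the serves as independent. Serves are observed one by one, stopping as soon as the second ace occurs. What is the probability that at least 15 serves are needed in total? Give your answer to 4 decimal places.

0.4626

Needing more than 14 serves ⇔ fewer than 2 successes in the first 14. With X ~ Binomial(14, 0.125), P(Y > 14) = P(X ≤ 1).
  k=0: C(14,0)·0.125^0·0.875^14 = 0.154210
  k=1: C(14,1)·0.125^1·0.875^13 = 0.308420
P(X ≤ 1) = 0.462630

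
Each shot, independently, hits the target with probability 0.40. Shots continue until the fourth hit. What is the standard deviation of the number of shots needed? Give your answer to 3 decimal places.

3.873

Y = total shots until the fourth success; negative binomial with r=4, p=0.40.
SD(Y) = √[r(1−p)/p²] = √(15.00000) = 3.87298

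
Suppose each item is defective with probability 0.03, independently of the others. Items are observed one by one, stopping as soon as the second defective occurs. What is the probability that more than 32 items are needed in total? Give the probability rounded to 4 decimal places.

Needing more than 32 items ⇔ fewer than 2 successes in the first 32. With X ~ Binomial(32, 0.03), P(Y > 32) = P(X ≤ 1).
  k=0: C(32,0)·0.03^0·0.97^32 = 0.377308
  k=1: C(32,1)·0.03^1·0.97^31 = 0.373418
P(X ≤ 1) = 0.750725

0.7507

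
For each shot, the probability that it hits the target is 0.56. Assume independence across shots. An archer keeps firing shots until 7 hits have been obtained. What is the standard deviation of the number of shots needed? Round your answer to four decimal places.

Y = total shots until the seventh success; negative binomial with r=7, p=0.56.
SD(Y) = √[r(1−p)/p²] = √(9.821429) = 3.133916

3.1339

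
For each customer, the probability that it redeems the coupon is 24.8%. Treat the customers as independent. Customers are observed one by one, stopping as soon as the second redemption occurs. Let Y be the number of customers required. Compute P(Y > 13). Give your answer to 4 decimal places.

Needing more than 13 customers ⇔ fewer than 2 successes in the first 13. With X ~ Binomial(13, 0.248), P(Y > 13) = P(X ≤ 1).
  k=0: C(13,0)·0.248^0·0.752^13 = 0.024594
  k=1: C(13,1)·0.248^1·0.752^12 = 0.105441
P(X ≤ 1) = 0.130035

0.1300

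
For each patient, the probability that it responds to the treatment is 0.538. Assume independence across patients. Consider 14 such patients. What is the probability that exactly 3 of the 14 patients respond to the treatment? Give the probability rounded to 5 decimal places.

0.01160

X ~ Binomial(n=14, p=0.538).
P(X=3) = C(14,3) · p^3 · (1−p)^11
= 364 · 0.15572 · 0.00020467 = 0.0116014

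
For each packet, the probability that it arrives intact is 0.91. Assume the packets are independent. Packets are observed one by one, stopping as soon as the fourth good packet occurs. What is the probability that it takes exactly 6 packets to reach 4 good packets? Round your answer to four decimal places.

0.0555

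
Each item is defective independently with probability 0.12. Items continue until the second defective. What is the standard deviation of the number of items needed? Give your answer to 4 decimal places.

11.0554

Y = total items until the second success; negative binomial with r=2, p=0.12.
SD(Y) = √[r(1−p)/p²] = √(122.222222) = 11.055416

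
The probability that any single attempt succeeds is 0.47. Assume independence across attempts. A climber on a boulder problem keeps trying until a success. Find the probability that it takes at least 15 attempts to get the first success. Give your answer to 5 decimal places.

0.00014

Y = number of attempts to the first success; geometric, p = 0.47.
P(Y > 14) = P(first 14 all fail) = (1−p)^14 = 0.0001380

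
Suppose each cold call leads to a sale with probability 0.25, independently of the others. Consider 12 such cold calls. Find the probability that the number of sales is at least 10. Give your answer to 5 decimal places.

0.00004

X ~ Binomial(12, 0.25); P(X ≥ 10) = Σ C(12,k) p^k (1−p)^(12−k) over k:
  k=10: C(12,10)·0.25^10·0.75^2 = 0.0000354
  k=11: C(12,11)·0.25^11·0.75^1 = 0.0000021
  k=12: C(12,12)·0.25^12·0.75^0 = 0.0000001
Total = 0.0000376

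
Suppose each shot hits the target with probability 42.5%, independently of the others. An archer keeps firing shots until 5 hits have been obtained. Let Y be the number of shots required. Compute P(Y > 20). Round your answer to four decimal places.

0.0316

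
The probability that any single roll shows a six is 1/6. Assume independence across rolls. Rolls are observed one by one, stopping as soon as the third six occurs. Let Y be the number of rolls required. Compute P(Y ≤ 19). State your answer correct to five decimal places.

0.63566

Finishing within 19 rolls ⇔ at least 3 successes in the first 19. With X ~ Binomial(19, 0.166667), P(Y ≤ 19) = 1 − P(X ≤ 2).
  k=0: C(19,0)·0.166667^0·0.833333^19 = 0.0313009
  k=1: C(19,1)·0.166667^1·0.833333^18 = 0.1189433
  k=2: C(19,2)·0.166667^2·0.833333^17 = 0.2140979
1 − 0.3643421 = 0.6356579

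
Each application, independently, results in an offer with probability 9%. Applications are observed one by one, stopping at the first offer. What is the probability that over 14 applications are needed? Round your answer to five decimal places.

Y = number of applications to the first success; geometric, p = 0.09.
P(Y > 14) = P(first 14 all fail) = (1−p)^14 = 0.2670420

0.26704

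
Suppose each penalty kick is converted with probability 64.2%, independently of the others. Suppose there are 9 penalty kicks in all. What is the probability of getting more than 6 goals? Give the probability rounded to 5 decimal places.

X ~ Binomial(9, 0.642); P(X ≥ 7) = Σ C(9,k) p^k (1−p)^(9−k) over k:
  k=7: C(9,7)·0.642^7·0.358^2 = 0.2074024
  k=8: C(9,8)·0.642^8·0.358^1 = 0.0929835
  k=9: C(9,9)·0.642^9·0.358^0 = 0.0185274
Total = 0.3189133

0.31891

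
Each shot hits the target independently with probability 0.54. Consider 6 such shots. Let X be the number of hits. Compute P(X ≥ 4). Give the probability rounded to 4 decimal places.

X ~ Binomial(6, 0.54); P(X ≥ 4) = Σ C(6,k) p^k (1−p)^(6−k) over k:
  k=4: C(6,4)·0.54^4·0.46^2 = 0.269887
  k=5: C(6,5)·0.54^5·0.46^1 = 0.126730
  k=6: C(6,6)·0.54^6·0.46^0 = 0.024795
Total = 0.421411

0.4214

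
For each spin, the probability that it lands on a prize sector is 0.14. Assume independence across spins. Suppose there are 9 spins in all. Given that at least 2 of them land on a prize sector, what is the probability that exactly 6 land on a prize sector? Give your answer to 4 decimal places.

0.0011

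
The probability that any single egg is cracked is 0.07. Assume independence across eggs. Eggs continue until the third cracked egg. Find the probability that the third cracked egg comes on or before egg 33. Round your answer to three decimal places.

0.410

Finishing within 33 eggs ⇔ at least 3 successes in the first 33. With X ~ Binomial(33, 0.07), P(Y ≤ 33) = 1 − P(X ≤ 2).
  k=0: C(33,0)·0.07^0·0.93^33 = 0.09119
  k=1: C(33,1)·0.07^1·0.93^32 = 0.22650
  k=2: C(33,2)·0.07^2·0.93^31 = 0.27277
1 − 0.59046 = 0.40954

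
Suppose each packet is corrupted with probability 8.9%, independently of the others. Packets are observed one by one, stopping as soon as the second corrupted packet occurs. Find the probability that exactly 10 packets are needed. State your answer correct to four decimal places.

Y = trial on which the second success occurs; negative binomial, r=2, p=0.089.
P(Y=10) = C(9,1) · p^2 · (1−p)^8
= 9 · 0.007921 · 0.4744 = 0.033820

0.0338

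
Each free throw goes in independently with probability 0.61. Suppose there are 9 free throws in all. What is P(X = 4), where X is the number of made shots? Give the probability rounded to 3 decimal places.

X ~ Binomial(n=9, p=0.61).
P(X=4) = C(9,4) · p^4 · (1−p)^5
= 126 · 0.13846 · 0.0090224 = 0.15740

0.157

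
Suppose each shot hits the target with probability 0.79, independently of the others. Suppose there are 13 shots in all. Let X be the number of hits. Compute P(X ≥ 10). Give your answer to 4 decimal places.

X ~ Binomial(13, 0.79); P(X ≥ 10) = Σ C(13,k) p^k (1−p)^(13−k) over k:
  k=10: C(13,10)·0.79^10·0.21^3 = 0.250781
  k=11: C(13,11)·0.79^11·0.21^2 = 0.257295
  k=12: C(13,12)·0.79^12·0.21^1 = 0.161320
  k=13: C(13,13)·0.79^13·0.21^0 = 0.046682
Total = 0.716078

0.7161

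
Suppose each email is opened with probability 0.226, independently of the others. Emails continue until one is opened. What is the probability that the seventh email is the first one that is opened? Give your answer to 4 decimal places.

0.0486

Geometric (trials to first success), p = 0.226.
P(Y = 7) = (1−p)^6 · p = 0.215 · 0.226 = 0.048591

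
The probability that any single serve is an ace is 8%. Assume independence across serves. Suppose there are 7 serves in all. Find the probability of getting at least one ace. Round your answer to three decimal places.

P(at least one) = 1 − P(none) = 1 − (1 − 0.08)^7
= 1 − 0.55785 = 0.44215

0.442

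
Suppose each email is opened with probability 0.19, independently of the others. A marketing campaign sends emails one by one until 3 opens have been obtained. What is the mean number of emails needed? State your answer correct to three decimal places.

Y = total emails until the third success; negative binomial with r=3, p=0.19.
E[Y] = r / p = 3 / 0.19 = 15.78947

15.789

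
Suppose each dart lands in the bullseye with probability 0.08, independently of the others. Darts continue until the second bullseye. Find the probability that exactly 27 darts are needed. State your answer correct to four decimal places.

Y = trial on which the second success occurs; negative binomial, r=2, p=0.08.
P(Y=27) = C(26,1) · p^2 · (1−p)^25
= 26 · 0.0064 · 0.12436 = 0.020694

0.0207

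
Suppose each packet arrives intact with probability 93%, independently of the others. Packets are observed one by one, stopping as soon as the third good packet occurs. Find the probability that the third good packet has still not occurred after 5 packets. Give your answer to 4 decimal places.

0.0031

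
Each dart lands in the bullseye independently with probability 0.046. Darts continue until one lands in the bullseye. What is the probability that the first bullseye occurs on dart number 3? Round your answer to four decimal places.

0.0419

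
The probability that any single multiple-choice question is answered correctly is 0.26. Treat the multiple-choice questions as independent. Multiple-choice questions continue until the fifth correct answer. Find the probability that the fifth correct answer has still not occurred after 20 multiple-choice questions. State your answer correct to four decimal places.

Needing more than 20 multiple-choice questions ⇔ fewer than 5 successes in the first 20. With X ~ Binomial(20, 0.26), P(Y > 20) = P(X ≤ 4).
  k=0: C(20,0)·0.26^0·0.74^20 = 0.002425
  k=1: C(20,1)·0.26^1·0.74^19 = 0.017038
  k=2: C(20,2)·0.26^2·0.74^18 = 0.056868
  k=3: C(20,3)·0.26^3·0.74^17 = 0.119885
  k=4: C(20,4)·0.26^4·0.74^16 = 0.179017
P(X ≤ 4) = 0.375232

0.3752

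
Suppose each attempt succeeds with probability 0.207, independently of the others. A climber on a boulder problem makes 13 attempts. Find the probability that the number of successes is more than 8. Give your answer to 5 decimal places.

0.00022

X ~ Binomial(13, 0.207); P(X ≥ 9) = Σ C(13,k) p^k (1−p)^(13−k) over k:
  k=9: C(13,9)·0.207^9·0.793^4 = 0.0001973
  k=10: C(13,10)·0.207^10·0.793^3 = 0.0000206
  k=11: C(13,11)·0.207^11·0.793^2 = 0.0000015
  k=12: C(13,12)·0.207^12·0.793^1 = 0.0000001
  k=13: C(13,13)·0.207^13·0.793^0 = 0.0000000
Total = 0.0002194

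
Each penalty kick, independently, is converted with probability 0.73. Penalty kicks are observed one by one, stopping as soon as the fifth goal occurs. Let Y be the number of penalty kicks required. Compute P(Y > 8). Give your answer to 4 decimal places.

Needing more than 8 penalty kicks ⇔ fewer than 5 successes in the first 8. With X ~ Binomial(8, 0.73), P(Y > 8) = P(X ≤ 4).
  k=0: C(8,0)·0.73^0·0.27^8 = 0.000028
  k=1: C(8,1)·0.73^1·0.27^7 = 0.000611
  k=2: C(8,2)·0.73^2·0.27^6 = 0.005781
  k=3: C(8,3)·0.73^3·0.27^5 = 0.031259
  k=4: C(8,4)·0.73^4·0.27^4 = 0.105644
P(X ≤ 4) = 0.143323

0.1433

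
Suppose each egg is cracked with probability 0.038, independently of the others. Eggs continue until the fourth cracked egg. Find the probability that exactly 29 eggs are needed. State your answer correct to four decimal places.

0.0026

Y = trial on which the fourth success occurs; negative binomial, r=4, p=0.038.
P(Y=29) = C(28,3) · p^4 · (1−p)^25
= 3276 · 2.0851e-06 · 0.37964 = 0.002593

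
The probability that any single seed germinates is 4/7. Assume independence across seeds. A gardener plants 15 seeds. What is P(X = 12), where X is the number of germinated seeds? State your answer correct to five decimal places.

X ~ Binomial(n=15, p=0.571429).
P(X=12) = C(15,12) · p^12 · (1−p)^3
= 455 · 0.0012121 · 0.078717 = 0.0434135

0.04341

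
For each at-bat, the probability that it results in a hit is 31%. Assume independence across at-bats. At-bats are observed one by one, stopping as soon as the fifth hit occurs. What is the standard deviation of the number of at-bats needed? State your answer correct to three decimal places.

Y = total at-bats until the fifth success; negative binomial with r=5, p=0.31.
SD(Y) = √[r(1−p)/p²] = √(35.90010) = 5.99167

5.992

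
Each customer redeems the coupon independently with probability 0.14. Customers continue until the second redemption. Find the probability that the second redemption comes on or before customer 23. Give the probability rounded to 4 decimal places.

0.8522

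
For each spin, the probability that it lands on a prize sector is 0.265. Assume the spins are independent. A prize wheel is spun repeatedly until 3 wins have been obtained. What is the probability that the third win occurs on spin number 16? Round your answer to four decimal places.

0.0357

Y = trial on which the third success occurs; negative binomial, r=3, p=0.265.
P(Y=16) = C(15,2) · p^3 · (1−p)^13
= 105 · 0.01861 · 0.01827 = 0.035700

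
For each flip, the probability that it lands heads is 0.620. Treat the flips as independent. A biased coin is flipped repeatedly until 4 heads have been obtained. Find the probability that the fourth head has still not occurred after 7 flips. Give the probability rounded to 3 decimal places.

0.252

Needing more than 7 flips ⇔ fewer than 4 successes in the first 7. With X ~ Binomial(7, 0.62), P(Y > 7) = P(X ≤ 3).
  k=0: C(7,0)·0.62^0·0.38^7 = 0.00114
  k=1: C(7,1)·0.62^1·0.38^6 = 0.01307
  k=2: C(7,2)·0.62^2·0.38^5 = 0.06396
  k=3: C(7,3)·0.62^3·0.38^4 = 0.17393
P(X ≤ 3) = 0.25210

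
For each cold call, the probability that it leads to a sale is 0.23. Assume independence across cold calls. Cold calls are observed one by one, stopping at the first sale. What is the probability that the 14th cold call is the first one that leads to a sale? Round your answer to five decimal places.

0.00769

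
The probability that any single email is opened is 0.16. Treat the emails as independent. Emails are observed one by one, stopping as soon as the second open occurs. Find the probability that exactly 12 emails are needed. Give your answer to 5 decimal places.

0.04925

Y = trial on which the second success occurs; negative binomial, r=2, p=0.16.
P(Y=12) = C(11,1) · p^2 · (1−p)^10
= 11 · 0.0256 · 0.1749 = 0.0492522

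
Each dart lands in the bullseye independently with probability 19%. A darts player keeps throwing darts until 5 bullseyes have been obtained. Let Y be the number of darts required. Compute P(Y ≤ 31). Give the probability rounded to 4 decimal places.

Finishing within 31 darts ⇔ at least 5 successes in the first 31. With X ~ Binomial(31, 0.19), P(Y ≤ 31) = 1 − P(X ≤ 4).
  k=0: C(31,0)·0.19^0·0.81^31 = 0.001456
  k=1: C(31,1)·0.19^1·0.81^30 = 0.010584
  k=2: C(31,2)·0.19^2·0.81^29 = 0.037241
  k=3: C(31,3)·0.19^3·0.81^28 = 0.084444
  k=4: C(31,4)·0.19^4·0.81^27 = 0.138656
1 − 0.272381 = 0.727619

0.7276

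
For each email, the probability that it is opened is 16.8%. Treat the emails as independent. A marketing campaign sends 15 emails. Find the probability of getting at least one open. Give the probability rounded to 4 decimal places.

P(at least one) = 1 − P(none) = 1 − (1 − 0.168)^15
= 1 − 0.063365 = 0.936635

0.9366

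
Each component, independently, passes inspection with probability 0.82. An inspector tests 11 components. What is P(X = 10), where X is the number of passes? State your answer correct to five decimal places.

0.27215

X ~ Binomial(n=11, p=0.82).
P(X=10) = C(11,10) · p^10 · (1−p)^1
= 11 · 0.13745 · 0.18 = 0.2721471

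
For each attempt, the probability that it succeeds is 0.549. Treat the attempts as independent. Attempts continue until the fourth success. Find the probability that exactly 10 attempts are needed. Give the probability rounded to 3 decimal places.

Y = trial on which the fourth success occurs; negative binomial, r=4, p=0.549.
P(Y=10) = C(9,3) · p^4 · (1−p)^6
= 84 · 0.090843 · 0.0084151 = 0.06421

0.064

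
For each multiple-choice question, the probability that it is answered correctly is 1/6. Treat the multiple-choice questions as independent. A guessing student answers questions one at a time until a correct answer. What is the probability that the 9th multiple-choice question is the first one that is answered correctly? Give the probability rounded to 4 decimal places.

0.0388

Geometric (trials to first success), p = 0.166667.
P(Y = 9) = (1−p)^8 · p = 0.23257 · 0.166667 = 0.038761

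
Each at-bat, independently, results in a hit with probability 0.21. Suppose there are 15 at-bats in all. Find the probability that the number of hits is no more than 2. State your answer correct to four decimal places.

0.3615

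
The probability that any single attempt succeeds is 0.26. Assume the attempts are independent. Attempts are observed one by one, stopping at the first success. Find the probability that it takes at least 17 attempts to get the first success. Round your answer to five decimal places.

Y = number of attempts to the first success; geometric, p = 0.26.
P(Y > 16) = P(first 16 all fail) = (1−p)^16 = 0.0080855

0.00809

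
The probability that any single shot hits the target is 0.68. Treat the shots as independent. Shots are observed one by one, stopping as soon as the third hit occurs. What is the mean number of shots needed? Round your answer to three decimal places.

4.412

Y = total shots until the third success; negative binomial with r=3, p=0.68.
E[Y] = r / p = 3 / 0.68 = 4.41176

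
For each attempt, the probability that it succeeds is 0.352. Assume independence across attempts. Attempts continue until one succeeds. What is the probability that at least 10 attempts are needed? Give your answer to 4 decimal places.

Y = number of attempts to the first success; geometric, p = 0.352.
P(Y > 9) = P(first 9 all fail) = (1−p)^9 = 0.020145

0.0201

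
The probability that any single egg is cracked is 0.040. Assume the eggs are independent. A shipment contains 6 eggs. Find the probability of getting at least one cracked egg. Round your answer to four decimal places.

0.2172

P(at least one) = 1 − P(none) = 1 − (1 − 0.04)^6
= 1 − 0.782758 = 0.217242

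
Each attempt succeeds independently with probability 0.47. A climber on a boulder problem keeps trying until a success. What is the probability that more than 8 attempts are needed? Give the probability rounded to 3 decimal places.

0.006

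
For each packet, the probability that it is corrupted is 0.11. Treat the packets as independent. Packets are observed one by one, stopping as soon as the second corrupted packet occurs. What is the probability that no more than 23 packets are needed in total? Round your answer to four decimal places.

0.7366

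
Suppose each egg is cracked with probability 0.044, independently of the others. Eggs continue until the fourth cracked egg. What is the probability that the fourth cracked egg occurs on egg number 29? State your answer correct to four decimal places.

Y = trial on which the fourth success occurs; negative binomial, r=4, p=0.044.
P(Y=29) = C(28,3) · p^4 · (1−p)^25
= 3276 · 3.7481e-06 · 0.32467 = 0.003987

0.0040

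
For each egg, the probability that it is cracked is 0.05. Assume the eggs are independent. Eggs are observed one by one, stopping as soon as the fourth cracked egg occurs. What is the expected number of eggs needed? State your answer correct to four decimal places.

Y = total eggs until the fourth success; negative binomial with r=4, p=0.05.
E[Y] = r / p = 4 / 0.05 = 80.000000

80.0000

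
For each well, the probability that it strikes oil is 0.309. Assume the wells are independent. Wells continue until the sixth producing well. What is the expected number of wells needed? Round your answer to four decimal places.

19.4175

Y = total wells until the sixth success; negative binomial with r=6, p=0.309.
E[Y] = r / p = 6 / 0.309 = 19.417476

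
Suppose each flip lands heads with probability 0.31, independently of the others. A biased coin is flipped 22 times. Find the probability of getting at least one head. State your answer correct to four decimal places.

0.9997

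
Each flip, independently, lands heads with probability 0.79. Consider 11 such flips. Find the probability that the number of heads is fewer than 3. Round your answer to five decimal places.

0.00003

X ~ Binomial(11, 0.79); P(X ≤ 2) = Σ C(11,k) p^k (1−p)^(11−k) over k:
  k=0: C(11,0)·0.79^0·0.21^11 = 0.0000000
  k=1: C(11,1)·0.79^1·0.21^10 = 0.0000014
  k=2: C(11,2)·0.79^2·0.21^9 = 0.0000273
Total = 0.0000287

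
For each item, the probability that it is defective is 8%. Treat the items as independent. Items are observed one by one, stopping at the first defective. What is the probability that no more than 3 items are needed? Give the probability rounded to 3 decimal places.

0.221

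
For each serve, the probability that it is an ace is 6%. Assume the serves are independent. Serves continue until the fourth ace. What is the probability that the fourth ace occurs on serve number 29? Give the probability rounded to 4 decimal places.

Y = trial on which the fourth success occurs; negative binomial, r=4, p=0.06.
P(Y=29) = C(28,3) · p^4 · (1−p)^25
= 3276 · 1.296e-05 · 0.21291 = 0.009040

0.0090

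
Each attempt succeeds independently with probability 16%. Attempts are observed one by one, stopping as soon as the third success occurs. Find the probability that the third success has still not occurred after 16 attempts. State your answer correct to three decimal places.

0.516

Needing more than 16 attempts ⇔ fewer than 3 successes in the first 16. With X ~ Binomial(16, 0.16), P(Y > 16) = P(X ≤ 2).
  k=0: C(16,0)·0.16^0·0.84^16 = 0.06144
  k=1: C(16,1)·0.16^1·0.84^15 = 0.18725
  k=2: C(16,2)·0.16^2·0.84^14 = 0.26750
P(X ≤ 2) = 0.51620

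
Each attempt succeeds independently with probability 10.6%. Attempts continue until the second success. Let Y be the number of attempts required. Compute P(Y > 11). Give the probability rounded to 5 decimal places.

0.67180

Needing more than 11 attempts ⇔ fewer than 2 successes in the first 11. With X ~ Binomial(11, 0.106), P(Y > 11) = P(X ≤ 1).
  k=0: C(11,0)·0.106^0·0.894^11 = 0.2915498
  k=1: C(11,1)·0.106^1·0.894^10 = 0.3802540
P(X ≤ 1) = 0.6718037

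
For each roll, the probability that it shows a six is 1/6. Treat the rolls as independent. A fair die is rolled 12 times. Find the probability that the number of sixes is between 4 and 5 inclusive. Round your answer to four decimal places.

0.1173

X ~ Binomial(12, 0.166667); P(4 ≤ X ≤ 5) = Σ C(12,k) p^k (1−p)^(12−k) over k:
  k=4: C(12,4)·0.166667^4·0.833333^8 = 0.088828
  k=5: C(12,5)·0.166667^5·0.833333^7 = 0.028425
Total = 0.117253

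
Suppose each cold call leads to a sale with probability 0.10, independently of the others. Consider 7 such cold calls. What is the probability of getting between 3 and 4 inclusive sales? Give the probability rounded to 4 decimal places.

0.0255

X ~ Binomial(7, 0.10); P(3 ≤ X ≤ 4) = Σ C(7,k) p^k (1−p)^(7−k) over k:
  k=3: C(7,3)·0.10^3·0.90^4 = 0.022964
  k=4: C(7,4)·0.10^4·0.90^3 = 0.002551
Total = 0.025515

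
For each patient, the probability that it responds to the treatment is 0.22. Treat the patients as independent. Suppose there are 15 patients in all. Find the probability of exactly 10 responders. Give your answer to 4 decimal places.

X ~ Binomial(n=15, p=0.22).
P(X=10) = C(15,10) · p^10 · (1−p)^5
= 3003 · 2.656e-07 · 0.28872 = 0.000230

0.0002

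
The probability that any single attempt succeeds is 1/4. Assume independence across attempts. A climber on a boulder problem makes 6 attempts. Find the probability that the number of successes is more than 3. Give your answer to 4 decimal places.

X ~ Binomial(6, 0.25); P(X ≥ 4) = Σ C(6,k) p^k (1−p)^(6−k) over k:
  k=4: C(6,4)·0.25^4·0.75^2 = 0.032959
  k=5: C(6,5)·0.25^5·0.75^1 = 0.004395
  k=6: C(6,6)·0.25^6·0.75^0 = 0.000244
Total = 0.037598

0.0376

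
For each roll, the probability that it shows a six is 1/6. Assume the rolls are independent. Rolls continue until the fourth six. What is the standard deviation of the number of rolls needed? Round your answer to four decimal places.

10.9545

Y = total rolls until the fourth success; negative binomial with r=4, p=0.166667.
SD(Y) = √[r(1−p)/p²] = √(120.000000) = 10.954451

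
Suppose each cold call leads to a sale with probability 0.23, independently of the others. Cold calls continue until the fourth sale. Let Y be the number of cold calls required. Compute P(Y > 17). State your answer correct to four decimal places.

0.4272

Needing more than 17 cold calls ⇔ fewer than 4 successes in the first 17. With X ~ Binomial(17, 0.23), P(Y > 17) = P(X ≤ 3).
  k=0: C(17,0)·0.23^0·0.77^17 = 0.011758
  k=1: C(17,1)·0.23^1·0.77^16 = 0.059707
  k=2: C(17,2)·0.23^2·0.77^15 = 0.142677
  k=3: C(17,3)·0.23^3·0.77^14 = 0.213090
P(X ≤ 3) = 0.427233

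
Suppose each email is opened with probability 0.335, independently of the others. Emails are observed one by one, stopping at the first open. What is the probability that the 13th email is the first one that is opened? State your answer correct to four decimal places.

Geometric (trials to first success), p = 0.335.
P(Y = 13) = (1−p)^12 · p = 0.0074793 · 0.335 = 0.002506

0.0025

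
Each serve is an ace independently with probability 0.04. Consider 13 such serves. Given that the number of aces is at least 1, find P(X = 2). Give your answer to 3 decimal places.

X ~ Binomial(13, 0.04). Want P(X=2 | X≥1) = P(X=2) / P(X≥1).
P(X=2) = C(13,2)·0.04^2·0.96^11 = 0.07965
P(X≥1) = 1 − 0.58820 = 0.41180
Ratio = 0.07965 / 0.41180 = 0.19343

0.193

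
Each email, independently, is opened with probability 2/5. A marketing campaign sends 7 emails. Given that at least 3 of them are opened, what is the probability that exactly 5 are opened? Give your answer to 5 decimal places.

X ~ Binomial(7, 0.40). Want P(X=5 | X≥3) = P(X=5) / P(X≥3).
P(X=5) = C(7,5)·0.40^5·0.60^2 = 0.0774144
P(X≥3) = 1 − 0.0279936 − 0.1306368 − 0.2612736 = 0.5800960
Ratio = 0.0774144 / 0.5800960 = 0.1334510

0.13345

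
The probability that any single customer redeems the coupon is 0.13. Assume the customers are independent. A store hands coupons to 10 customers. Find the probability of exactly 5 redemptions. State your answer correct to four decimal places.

X ~ Binomial(n=10, p=0.13).
P(X=5) = C(10,5) · p^5 · (1−p)^5
= 252 · 3.7129e-05 · 0.49842 = 0.004664

0.0047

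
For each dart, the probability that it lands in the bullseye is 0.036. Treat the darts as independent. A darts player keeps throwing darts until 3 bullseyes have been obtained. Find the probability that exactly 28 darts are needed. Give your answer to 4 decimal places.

Y = trial on which the third success occurs; negative binomial, r=3, p=0.036.
P(Y=28) = C(27,2) · p^3 · (1−p)^25
= 351 · 4.6656e-05 · 0.39988 = 0.006548

0.0065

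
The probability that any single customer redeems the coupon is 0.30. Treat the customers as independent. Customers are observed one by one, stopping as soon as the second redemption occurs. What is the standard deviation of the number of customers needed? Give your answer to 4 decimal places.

Y = total customers until the second success; negative binomial with r=2, p=0.30.
SD(Y) = √[r(1−p)/p²] = √(15.555556) = 3.944053

3.9441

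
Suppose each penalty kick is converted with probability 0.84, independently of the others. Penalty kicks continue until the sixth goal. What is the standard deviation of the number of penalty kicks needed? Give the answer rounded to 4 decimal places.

1.1664

Y = total penalty kicks until the sixth success; negative binomial with r=6, p=0.84.
SD(Y) = √[r(1−p)/p²] = √(1.360544) = 1.166424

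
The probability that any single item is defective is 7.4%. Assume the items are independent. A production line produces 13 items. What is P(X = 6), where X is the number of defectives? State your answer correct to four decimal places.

X ~ Binomial(n=13, p=0.074).
P(X=6) = C(13,6) · p^6 · (1−p)^7
= 1716 · 1.6421e-07 · 0.58382 = 0.000165

0.0002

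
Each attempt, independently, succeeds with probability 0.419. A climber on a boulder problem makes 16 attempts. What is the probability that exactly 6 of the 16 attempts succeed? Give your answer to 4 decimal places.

X ~ Binomial(n=16, p=0.419).
P(X=6) = C(16,6) · p^6 · (1−p)^10
= 8008 · 0.0054111 · 0.0043829 = 0.189919

0.1899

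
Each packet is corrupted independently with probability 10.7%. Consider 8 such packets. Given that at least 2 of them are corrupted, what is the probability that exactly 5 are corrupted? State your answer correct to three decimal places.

X ~ Binomial(8, 0.107). Want P(X=5 | X≥2) = P(X=5) / P(X≥2).
P(X=5) = C(8,5)·0.107^5·0.893^3 = 0.00056
P(X≥2) = 1 − 0.40440 − 0.38764 = 0.20795
Ratio = 0.00056 / 0.20795 = 0.00269

0.003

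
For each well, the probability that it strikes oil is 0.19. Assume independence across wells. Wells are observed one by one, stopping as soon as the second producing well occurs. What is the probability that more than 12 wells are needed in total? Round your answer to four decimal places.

Needing more than 12 wells ⇔ fewer than 2 successes in the first 12. With X ~ Binomial(12, 0.19), P(Y > 12) = P(X ≤ 1).
  k=0: C(12,0)·0.19^0·0.81^12 = 0.079766
  k=1: C(12,1)·0.19^1·0.81^11 = 0.224528
P(X ≤ 1) = 0.304294

0.3043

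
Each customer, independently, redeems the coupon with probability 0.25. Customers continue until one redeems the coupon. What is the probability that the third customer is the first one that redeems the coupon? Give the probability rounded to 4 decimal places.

Geometric (trials to first success), p = 0.25.
P(Y = 3) = (1−p)^2 · p = 0.5625 · 0.25 = 0.140625

0.1406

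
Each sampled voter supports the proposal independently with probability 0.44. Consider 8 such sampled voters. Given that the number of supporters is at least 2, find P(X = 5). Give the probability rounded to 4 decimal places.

X ~ Binomial(8, 0.44). Want P(X=5 | X≥2) = P(X=5) / P(X≥2).
P(X=5) = C(8,5)·0.44^5·0.56^3 = 0.162187
P(X≥2) = 1 − 0.009672 − 0.060794 = 0.929535
Ratio = 0.162187 / 0.929535 = 0.174482

0.1745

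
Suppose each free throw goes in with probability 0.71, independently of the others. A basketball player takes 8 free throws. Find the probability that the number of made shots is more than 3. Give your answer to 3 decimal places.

X ~ Binomial(8, 0.71); P(X ≥ 4) = Σ C(8,k) p^k (1−p)^(8−k) over k:
  k=4: C(8,4)·0.71^4·0.29^4 = 0.12581
  k=5: C(8,5)·0.71^5·0.29^3 = 0.24642
  k=6: C(8,6)·0.71^6·0.29^2 = 0.30165
  k=7: C(8,7)·0.71^7·0.29^1 = 0.21101
  k=8: C(8,8)·0.71^8·0.29^0 = 0.06458
Total = 0.94946

0.949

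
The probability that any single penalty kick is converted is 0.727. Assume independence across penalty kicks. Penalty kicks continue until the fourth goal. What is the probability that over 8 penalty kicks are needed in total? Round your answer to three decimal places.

Needing more than 8 penalty kicks ⇔ fewer than 4 successes in the first 8. With X ~ Binomial(8, 0.727), P(Y > 8) = P(X ≤ 3).
  k=0: C(8,0)·0.727^0·0.273^8 = 0.00003
  k=1: C(8,1)·0.727^1·0.273^7 = 0.00066
  k=2: C(8,2)·0.727^2·0.273^6 = 0.00613
  k=3: C(8,3)·0.727^3·0.273^5 = 0.03263
P(X ≤ 3) = 0.03944

0.039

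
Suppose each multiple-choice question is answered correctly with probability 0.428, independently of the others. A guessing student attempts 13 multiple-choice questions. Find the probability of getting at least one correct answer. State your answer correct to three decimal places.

P(at least one) = 1 − P(none) = 1 − (1 − 0.428)^13
= 1 − 0.00070 = 0.99930

0.999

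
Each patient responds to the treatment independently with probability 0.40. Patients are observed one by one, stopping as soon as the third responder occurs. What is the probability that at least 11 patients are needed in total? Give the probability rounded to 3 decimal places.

Needing more than 10 patients ⇔ fewer than 3 successes in the first 10. With X ~ Binomial(10, 0.40), P(Y > 10) = P(X ≤ 2).
  k=0: C(10,0)·0.40^0·0.60^10 = 0.00605
  k=1: C(10,1)·0.40^1·0.60^9 = 0.04031
  k=2: C(10,2)·0.40^2·0.60^8 = 0.12093
P(X ≤ 2) = 0.16729

0.167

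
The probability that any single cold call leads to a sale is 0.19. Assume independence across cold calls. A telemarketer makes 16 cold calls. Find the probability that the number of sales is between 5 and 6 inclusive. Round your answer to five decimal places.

0.15231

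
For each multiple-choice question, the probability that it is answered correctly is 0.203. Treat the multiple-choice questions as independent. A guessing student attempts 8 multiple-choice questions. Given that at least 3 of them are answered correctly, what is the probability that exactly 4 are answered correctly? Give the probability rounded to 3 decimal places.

0.229

X ~ Binomial(8, 0.203). Want P(X=4 | X≥3) = P(X=4) / P(X≥3).
P(X=4) = C(8,4)·0.203^4·0.797^4 = 0.04796
P(X≥3) = 1 − 0.16280 − 0.33174 − 0.29573 = 0.20972
Ratio = 0.04796 / 0.20972 = 0.22870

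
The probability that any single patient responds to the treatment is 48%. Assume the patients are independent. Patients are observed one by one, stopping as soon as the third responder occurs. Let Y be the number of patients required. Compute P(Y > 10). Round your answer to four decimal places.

Needing more than 10 patients ⇔ fewer than 3 successes in the first 10. With X ~ Binomial(10, 0.48), P(Y > 10) = P(X ≤ 2).
  k=0: C(10,0)·0.48^0·0.52^10 = 0.001446
  k=1: C(10,1)·0.48^1·0.52^9 = 0.013344
  k=2: C(10,2)·0.48^2·0.52^8 = 0.055427
P(X ≤ 2) = 0.070216

0.0702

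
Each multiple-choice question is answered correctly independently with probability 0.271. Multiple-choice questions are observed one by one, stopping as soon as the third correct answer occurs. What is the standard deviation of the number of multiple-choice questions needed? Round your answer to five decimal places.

5.45701

Y = total multiple-choice questions until the third success; negative binomial with r=3, p=0.271.
SD(Y) = √[r(1−p)/p²] = √(29.7790063) = 5.4570144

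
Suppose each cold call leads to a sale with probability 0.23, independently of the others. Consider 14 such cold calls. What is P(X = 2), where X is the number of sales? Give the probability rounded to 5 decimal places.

X ~ Binomial(n=14, p=0.23).
P(X=2) = C(14,2) · p^2 · (1−p)^12
= 91 · 0.0529 · 0.04344 = 0.2091153

0.20912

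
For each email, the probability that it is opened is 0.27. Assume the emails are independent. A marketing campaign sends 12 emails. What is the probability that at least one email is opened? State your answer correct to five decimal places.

P(at least one) = 1 − P(none) = 1 − (1 − 0.27)^12
= 1 − 0.0229020 = 0.9770980

0.97710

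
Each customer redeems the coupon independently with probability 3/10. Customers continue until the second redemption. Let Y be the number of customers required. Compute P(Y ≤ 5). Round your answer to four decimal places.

0.4718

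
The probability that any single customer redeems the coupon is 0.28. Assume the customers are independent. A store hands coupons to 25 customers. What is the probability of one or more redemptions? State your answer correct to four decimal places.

0.9997

P(at least one) = 1 − P(none) = 1 − (1 − 0.28)^25
= 1 − 0.000271 = 0.999729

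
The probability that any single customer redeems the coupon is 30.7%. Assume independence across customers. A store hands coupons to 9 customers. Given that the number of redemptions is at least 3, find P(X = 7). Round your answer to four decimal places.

0.0080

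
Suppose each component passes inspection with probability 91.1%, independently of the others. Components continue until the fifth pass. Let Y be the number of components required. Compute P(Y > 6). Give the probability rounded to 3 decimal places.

0.093

Needing more than 6 components ⇔ fewer than 5 successes in the first 6. With X ~ Binomial(6, 0.911), P(Y > 6) = P(X ≤ 4).
  k=0: C(6,0)·0.911^0·0.089^6 = 0.00000
  k=1: C(6,1)·0.911^1·0.089^5 = 0.00003
  k=2: C(6,2)·0.911^2·0.089^4 = 0.00078
  k=3: C(6,3)·0.911^3·0.089^3 = 0.01066
  k=4: C(6,4)·0.911^4·0.089^2 = 0.08184
P(X ≤ 4) = 0.09331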